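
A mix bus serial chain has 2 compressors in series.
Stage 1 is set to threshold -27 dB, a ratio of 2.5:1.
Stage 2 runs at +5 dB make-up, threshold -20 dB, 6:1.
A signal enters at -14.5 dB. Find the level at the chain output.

Stage 1: overshoot 12.5 dB → 12.5/2.5 = 5 dB → -22 dB.
Stage 2: below threshold (-22 ≤ -20); passes unchanged; make-up brings it to -17 dB.

-17 dB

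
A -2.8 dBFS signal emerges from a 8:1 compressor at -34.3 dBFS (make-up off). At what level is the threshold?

-38.8 dBFS

Gain reduction = -2.8 − (-34.3) = 31.5 dB; output overshoot = GR / (R − 1) = 31.5 / 7 = 4.5 dB.
Threshold = output − output overshoot = -34.3 − 4.5 = -38.8 dBFS.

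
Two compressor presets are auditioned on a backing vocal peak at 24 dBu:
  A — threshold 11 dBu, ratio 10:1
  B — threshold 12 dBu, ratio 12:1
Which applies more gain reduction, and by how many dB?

A: overshoot 13 dB → output overshoot 1.3 dB → GR 11.7 dB.
B: overshoot 12 dB → output overshoot 1 dB → GR 11 dB.
Difference: 0.7 dB in favour of A.

A, by 0.7 dB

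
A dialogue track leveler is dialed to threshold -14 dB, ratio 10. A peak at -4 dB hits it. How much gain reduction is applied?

9 dB

The signal is 10 dB above threshold.
A 10:1 ratio leaves 1 dB of that excess.
Gain reduction = 10 − 1 = 9 dB.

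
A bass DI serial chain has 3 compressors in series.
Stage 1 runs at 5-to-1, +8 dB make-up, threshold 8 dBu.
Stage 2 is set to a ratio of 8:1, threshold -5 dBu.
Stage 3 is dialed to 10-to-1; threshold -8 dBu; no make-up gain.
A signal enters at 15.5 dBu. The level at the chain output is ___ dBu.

-7.41875 dBu

Stage 1: 15.5 dBu is 7.5 dB over 8 dBu; at 5:1 that becomes 1.5 dB over, giving 9.5 dBu; +8 dB make-up → 17.5 dBu.
Stage 2: 22.5 dB above -5 dBu, reduced 8:1 to 2.8125 dB above → -2.1875 dBu.
Stage 3: 5.8125 dB above -8 dBu, reduced 10:1 to 0.58125 dB above → -7.41875 dBu.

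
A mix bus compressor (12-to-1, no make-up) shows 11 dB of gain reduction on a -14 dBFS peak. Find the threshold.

Gain reduction = -14 − (-25) = 11 dB; output overshoot = GR / (R − 1) = 11 / 11 = 1 dB.
Threshold = output − output overshoot = -25 − 1 = -26 dBFS.

-26 dBFS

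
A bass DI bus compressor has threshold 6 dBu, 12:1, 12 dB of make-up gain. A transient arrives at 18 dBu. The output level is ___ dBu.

19 dBu

18 dBu sits 12 dB over threshold.
At 12:1 the overshoot is divided by 12, leaving 1 dB above threshold.
So the level is 6 + 1 = 7 dBu; make-up adds 12 dB, giving 19 dBu.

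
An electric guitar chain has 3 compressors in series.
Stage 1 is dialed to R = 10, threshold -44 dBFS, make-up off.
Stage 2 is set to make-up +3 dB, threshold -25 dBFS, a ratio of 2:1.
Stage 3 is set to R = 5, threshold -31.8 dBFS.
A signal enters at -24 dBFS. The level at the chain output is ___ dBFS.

Stage 1: -24 dBFS is 20 dB over -44 dBFS; at 10:1 that becomes 2 dB over, giving -42 dBFS.
Stage 2: -42 dBFS is at or below the -25 dBFS threshold — no compression; make-up brings it to -39 dBFS.
Stage 3: -39 dBFS is at or below the -31.8 dBFS threshold — no compression; output -39 dBFS.

-39 dBFS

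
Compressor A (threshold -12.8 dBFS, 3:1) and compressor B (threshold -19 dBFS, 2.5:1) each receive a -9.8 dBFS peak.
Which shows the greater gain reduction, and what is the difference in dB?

B, by 3.52 dB

A: GR = 3 − 3/3 = 2 dB.
B: GR = 9.2 − 9.2/2.5 = 5.52 dB.
B reduces 3.52 dB more.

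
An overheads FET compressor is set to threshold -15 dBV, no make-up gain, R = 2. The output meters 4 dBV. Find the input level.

That's 19 dB above the -15 dBV threshold.
Before 2:1 compression the overshoot was 19 × 2 = 38 dB, so input = -15 + 38 = 23 dBV.

23 dBV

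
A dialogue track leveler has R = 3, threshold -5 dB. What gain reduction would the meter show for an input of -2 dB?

The signal is 3 dB above threshold.
After 3:1 compression the overshoot becomes 3/3 = 1 dB.
So the signal is attenuated by 3 − 1 = 2 dB.

2 dB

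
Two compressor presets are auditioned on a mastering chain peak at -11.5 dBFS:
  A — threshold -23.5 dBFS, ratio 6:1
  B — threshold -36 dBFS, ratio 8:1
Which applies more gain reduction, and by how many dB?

A: overshoot 12 dB → output overshoot 2 dB → GR 10 dB.
B: overshoot 24.5 dB → output overshoot 3.0625 dB → GR 21.4375 dB.
B reduces 11.4375 dB more.

B, by 11.4375 dB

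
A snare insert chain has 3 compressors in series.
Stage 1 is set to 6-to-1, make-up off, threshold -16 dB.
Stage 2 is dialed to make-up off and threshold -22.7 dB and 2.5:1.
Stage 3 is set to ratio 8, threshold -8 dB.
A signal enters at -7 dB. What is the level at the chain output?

Stage 1: -7 dB is 9 dB over -16 dB; at 6:1 that becomes 1.5 dB over, giving -14.5 dB.
Stage 2: -14.5 dB is 8.2 dB over -22.7 dB; at 2.5:1 that becomes 3.28 dB over, giving -19.42 dB.
Stage 3: -19.42 dB is at or below the -8 dB threshold — no compression; output -19.42 dB.

-19.42 dB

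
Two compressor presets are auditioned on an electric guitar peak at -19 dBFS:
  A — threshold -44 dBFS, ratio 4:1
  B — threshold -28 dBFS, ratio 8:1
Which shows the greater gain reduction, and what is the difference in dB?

A, by 10.875 dB

A: GR = 25 − 25/4 = 18.75 dB.
B: GR = 9 − 9/8 = 7.875 dB.
Difference: 10.875 dB in favour of A.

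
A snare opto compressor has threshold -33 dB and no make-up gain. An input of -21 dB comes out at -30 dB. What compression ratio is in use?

Input overshoot = -21 − (-33) = 12 dB; output overshoot = -30 − (-33) = 3 dB.
Ratio = 12 / 3 = 4.

4:1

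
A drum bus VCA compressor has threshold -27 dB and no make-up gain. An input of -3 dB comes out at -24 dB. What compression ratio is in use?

8:1

Input overshoot = -3 − (-27) = 24 dB; output overshoot = -24 − (-27) = 3 dB.
Ratio = 24 / 3 = 8.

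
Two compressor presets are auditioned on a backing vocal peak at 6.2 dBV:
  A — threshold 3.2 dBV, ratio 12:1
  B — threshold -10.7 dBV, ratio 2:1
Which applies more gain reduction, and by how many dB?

A: 3 dB over, compressed to 0.25 dB over, so 2.75 dB of GR.
B: 16.9 dB over, compressed to 8.45 dB over, so 8.45 dB of GR.
B applies 5.7 dB more gain reduction.

B, by 5.7 dB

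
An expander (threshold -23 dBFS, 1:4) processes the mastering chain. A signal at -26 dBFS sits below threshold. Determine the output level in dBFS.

-35 dBFS

Below threshold, a 1:4 expander applies gain = (4−1)×(T − x) of attenuation.
(4−1) × 3 = 9 dB, so output = -26 − 9 = -35 dBFS.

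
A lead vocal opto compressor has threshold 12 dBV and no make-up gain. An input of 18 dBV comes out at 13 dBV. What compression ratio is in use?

6:1

Input overshoot = 18 − 12 = 6 dB; output overshoot = 13 − 12 = 1 dB.
Ratio = 6 / 1 = 6.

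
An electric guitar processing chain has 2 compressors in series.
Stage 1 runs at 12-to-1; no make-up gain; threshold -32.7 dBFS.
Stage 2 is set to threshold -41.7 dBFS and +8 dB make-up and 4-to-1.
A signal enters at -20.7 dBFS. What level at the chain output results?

Stage 1: 12 dB above -32.7 dBFS, reduced 12:1 to 1 dB above → -31.7 dBFS.
Stage 2: -31.7 dBFS is 10 dB over -41.7 dBFS; at 4:1 that becomes 2.5 dB over, giving -39.2 dBFS; +8 dB make-up → -31.2 dBFS.

-31.2 dBFS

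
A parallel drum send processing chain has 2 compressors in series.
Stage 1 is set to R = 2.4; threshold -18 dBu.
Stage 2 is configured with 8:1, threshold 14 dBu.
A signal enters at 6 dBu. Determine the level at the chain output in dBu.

-8 dBu

Stage 1: 24 dB above -18 dBu, reduced 2.4:1 to 10 dB above → -8 dBu.
Stage 2: below threshold (-8 ≤ 14); passes unchanged; output -8 dBu.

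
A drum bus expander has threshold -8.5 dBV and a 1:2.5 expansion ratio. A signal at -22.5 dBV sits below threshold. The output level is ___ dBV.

-43.5 dBV

Below threshold, a 1:2.5 expander applies gain = (2.5−1)×(T − x) of attenuation.
(2.5−1) × 14 = 21 dB, so output = -22.5 − 21 = -43.5 dBV.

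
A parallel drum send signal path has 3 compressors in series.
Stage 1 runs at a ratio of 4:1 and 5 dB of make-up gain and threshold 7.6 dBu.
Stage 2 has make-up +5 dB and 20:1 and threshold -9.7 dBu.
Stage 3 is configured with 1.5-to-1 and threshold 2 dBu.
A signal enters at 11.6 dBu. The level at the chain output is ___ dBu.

-3.535 dBu

Stage 1: overshoot 4 dB → 4/4 = 1 dB → 8.6 dBu; +5 dB make-up → 13.6 dBu.
Stage 2: overshoot 23.3 dB → 23.3/20 = 1.165 dB → -8.535 dBu; +5 dB make-up → -3.535 dBu.
Stage 3: -3.535 dBu ≤ 2 dBu, so stage 3 doesn't engage; output -3.535 dBu.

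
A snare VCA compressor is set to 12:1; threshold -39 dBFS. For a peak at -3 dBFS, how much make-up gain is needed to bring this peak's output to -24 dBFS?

Without make-up, output = threshold + overshoot/12 = -39 + 3 = -36 dBFS.
Gap to target: 12 dB.

12 dB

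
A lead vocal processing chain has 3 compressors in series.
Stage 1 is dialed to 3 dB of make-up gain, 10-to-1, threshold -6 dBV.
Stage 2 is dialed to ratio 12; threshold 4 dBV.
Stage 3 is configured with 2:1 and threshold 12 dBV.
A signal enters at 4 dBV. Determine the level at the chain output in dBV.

-2 dBV

Stage 1: 10 dB above -6 dBV, reduced 10:1 to 1 dB above → -5 dBV; +3 dB make-up → -2 dBV.
Stage 2: -2 dBV is at or below the 4 dBV threshold — no compression; output -2 dBV.
Stage 3: -2 dBV is at or below the 12 dBV threshold — no compression; output -2 dBV.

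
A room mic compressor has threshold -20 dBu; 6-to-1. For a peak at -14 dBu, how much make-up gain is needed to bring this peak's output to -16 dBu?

The peak compresses to -20 + 6/6 = -19 dBu.
To reach -16 dBu requires -16 − (-19) = 3 dB of make-up.

3 dB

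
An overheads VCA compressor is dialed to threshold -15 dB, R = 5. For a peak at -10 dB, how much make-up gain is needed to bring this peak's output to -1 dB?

13 dB

Overshoot 5 dB → 5/5 = 1 dB after compression, so the compressed level is -15 + 1 = -14 dB.
Make-up = target − compressed = -1 − (-14) = 13 dB.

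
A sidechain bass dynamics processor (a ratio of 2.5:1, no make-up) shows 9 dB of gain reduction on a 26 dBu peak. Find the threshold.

Let T be the threshold. Output overshoot = (input overshoot)/R, so 17 − T = (26 − T)/2.5.
2.5·(17 − T) = 26 − T → 1.5·T = 42.5 − 26 = 16.5.
T = 16.5/1.5 = 11 dBu.

11 dBu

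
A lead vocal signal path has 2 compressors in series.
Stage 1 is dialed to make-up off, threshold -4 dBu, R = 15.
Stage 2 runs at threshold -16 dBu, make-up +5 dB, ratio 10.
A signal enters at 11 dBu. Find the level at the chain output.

Stage 1: 15 dB above -4 dBu, reduced 15:1 to 1 dB above → -3 dBu.
Stage 2: overshoot 13 dB → 13/10 = 1.3 dB → -14.7 dBu; +5 dB make-up → -9.7 dBu.

-9.7 dBu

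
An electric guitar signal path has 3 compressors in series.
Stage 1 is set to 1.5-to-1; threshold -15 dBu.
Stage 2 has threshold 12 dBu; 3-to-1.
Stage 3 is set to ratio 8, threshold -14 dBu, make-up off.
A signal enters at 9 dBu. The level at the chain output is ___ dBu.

-12.125 dBu

Stage 1: 24 dB above -15 dBu, reduced 1.5:1 to 16 dB above → 1 dBu.
Stage 2: 1 dBu is at or below the 12 dBu threshold — no compression; output 1 dBu.
Stage 3: overshoot 15 dB → 15/8 = 1.875 dB → -12.125 dBu.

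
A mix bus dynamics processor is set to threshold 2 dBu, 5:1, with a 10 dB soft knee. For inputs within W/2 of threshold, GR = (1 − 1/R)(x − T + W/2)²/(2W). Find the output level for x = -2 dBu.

-2.04 dBu

x − T + W/2 = -2 − 2 + 5 = 1.
GR = (1 − 1/5) × 1² / 20 = 0.8 × 1 / 20 = 0.04 dB.
Output = -2 − 0.04 = -2.04 dBu.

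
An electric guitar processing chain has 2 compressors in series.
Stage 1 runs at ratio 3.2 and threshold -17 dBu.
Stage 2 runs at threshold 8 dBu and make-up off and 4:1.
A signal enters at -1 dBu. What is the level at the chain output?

-12 dBu

Stage 1: -1 dBu is 16 dB over -17 dBu; at 3.2:1 that becomes 5 dB over, giving -12 dBu.
Stage 2: -12 dBu ≤ 8 dBu, so stage 2 doesn't engage; output -12 dBu.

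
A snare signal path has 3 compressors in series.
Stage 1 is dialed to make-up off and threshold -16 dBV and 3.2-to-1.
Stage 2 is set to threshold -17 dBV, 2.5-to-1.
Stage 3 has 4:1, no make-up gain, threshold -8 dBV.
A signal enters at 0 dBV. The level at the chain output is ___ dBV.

-14.6 dBV

Stage 1: overshoot 16 dB → 16/3.2 = 5 dB → -11 dBV.
Stage 2: 6 dB above -17 dBV, reduced 2.5:1 to 2.4 dB above → -14.6 dBV.
Stage 3: below threshold (-14.6 ≤ -8); passes unchanged; output -14.6 dBV.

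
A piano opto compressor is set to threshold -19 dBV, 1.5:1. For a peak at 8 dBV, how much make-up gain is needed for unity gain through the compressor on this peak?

Without make-up, output = threshold + overshoot/1.5 = -19 + 18 = -1 dBV.
Gap to target: 9 dB.

9 dB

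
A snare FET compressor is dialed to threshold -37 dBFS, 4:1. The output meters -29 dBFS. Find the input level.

Post-compression overshoot = -29 − (-37) = 8 dB.
Before 4:1 compression the overshoot was 8 × 4 = 32 dB, so input = -37 + 32 = -5 dBFS.

-5 dBFS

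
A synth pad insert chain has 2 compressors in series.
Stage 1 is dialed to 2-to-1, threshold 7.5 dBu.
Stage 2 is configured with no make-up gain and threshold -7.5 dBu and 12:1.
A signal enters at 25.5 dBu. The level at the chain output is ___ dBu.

Stage 1: 25.5 dBu is 18 dB over 7.5 dBu; at 2:1 that becomes 9 dB over, giving 16.5 dBu.
Stage 2: overshoot 24 dB → 24/12 = 2 dB → -5.5 dBu.

-5.5 dBu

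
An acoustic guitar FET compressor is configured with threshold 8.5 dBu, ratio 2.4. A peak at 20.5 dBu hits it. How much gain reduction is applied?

7 dB

The signal is 12 dB above threshold.
A 2.4:1 ratio leaves 5 dB of that excess.
Gain reduction = 12 − 5 = 7 dB.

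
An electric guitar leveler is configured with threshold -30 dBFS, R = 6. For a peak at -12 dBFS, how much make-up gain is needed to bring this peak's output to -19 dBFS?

8 dB

The peak compresses to -30 + 18/6 = -27 dBFS.
To reach -19 dBFS requires -19 − (-27) = 8 dB of make-up.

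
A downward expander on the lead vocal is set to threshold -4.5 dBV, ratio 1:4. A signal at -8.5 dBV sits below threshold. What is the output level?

The input is 4 dB below the -4.5 dBV threshold.
A 1:4 expander multiplies undershoot by 4: 4 × 4 = 16 dB below threshold.
Output = -4.5 − 16 = -20.5 dBV.

-20.5 dBV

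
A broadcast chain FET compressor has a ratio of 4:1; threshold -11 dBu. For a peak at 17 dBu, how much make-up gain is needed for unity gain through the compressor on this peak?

21 dB

Without make-up, output = threshold + overshoot/4 = -11 + 7 = -4 dBu.
Gap to target: 21 dB.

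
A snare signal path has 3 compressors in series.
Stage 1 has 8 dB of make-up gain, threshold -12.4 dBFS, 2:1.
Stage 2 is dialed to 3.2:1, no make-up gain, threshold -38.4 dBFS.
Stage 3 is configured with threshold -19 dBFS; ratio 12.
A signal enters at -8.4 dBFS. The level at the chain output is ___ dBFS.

-27.15 dBFS

Stage 1: overshoot 4 dB → 4/2 = 2 dB → -10.4 dBFS; +8 dB make-up → -2.4 dBFS.
Stage 2: 36 dB above -38.4 dBFS, reduced 3.2:1 to 11.25 dB above → -27.15 dBFS.
Stage 3: -27.15 dBFS is at or below the -19 dBFS threshold — no compression; output -27.15 dBFS.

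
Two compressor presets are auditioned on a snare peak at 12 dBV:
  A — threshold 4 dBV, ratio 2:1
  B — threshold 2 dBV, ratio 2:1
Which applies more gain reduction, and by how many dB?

A: 8 dB over, compressed to 4 dB over, so 4 dB of GR.
B: 10 dB over, compressed to 5 dB over, so 5 dB of GR.
B reduces 1 dB more.

B, by 1 dB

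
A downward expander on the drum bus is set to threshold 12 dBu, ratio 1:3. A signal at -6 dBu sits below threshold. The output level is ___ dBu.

-42 dBu

The input is 18 dB below the 12 dBu threshold.
A 1:3 expander multiplies undershoot by 3: 18 × 3 = 54 dB below threshold.
Output = 12 − 54 = -42 dBu.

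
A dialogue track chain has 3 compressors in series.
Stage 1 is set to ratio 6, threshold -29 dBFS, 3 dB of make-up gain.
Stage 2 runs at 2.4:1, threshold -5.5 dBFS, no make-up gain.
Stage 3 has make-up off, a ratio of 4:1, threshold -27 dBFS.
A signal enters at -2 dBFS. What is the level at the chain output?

Stage 1: overshoot 27 dB → 27/6 = 4.5 dB → -24.5 dBFS; +3 dB make-up → -21.5 dBFS.
Stage 2: -21.5 dBFS ≤ -5.5 dBFS, so stage 2 doesn't engage; output -21.5 dBFS.
Stage 3: 5.5 dB above -27 dBFS, reduced 4:1 to 1.375 dB above → -25.625 dBFS.

-25.625 dBFS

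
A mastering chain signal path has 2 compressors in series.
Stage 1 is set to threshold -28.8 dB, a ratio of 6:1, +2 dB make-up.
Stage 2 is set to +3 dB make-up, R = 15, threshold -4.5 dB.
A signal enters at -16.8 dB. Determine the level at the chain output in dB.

Stage 1: overshoot 12 dB → 12/6 = 2 dB → -26.8 dB; +2 dB make-up → -24.8 dB.
Stage 2: -24.8 dB is at or below the -4.5 dB threshold — no compression; make-up brings it to -21.8 dB.

-21.8 dB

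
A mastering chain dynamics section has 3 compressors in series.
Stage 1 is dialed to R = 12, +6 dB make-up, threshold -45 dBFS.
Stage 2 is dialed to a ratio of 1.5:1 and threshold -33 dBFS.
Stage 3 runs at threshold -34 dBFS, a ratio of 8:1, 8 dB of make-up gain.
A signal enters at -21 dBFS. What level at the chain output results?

-29 dBFS

Stage 1: overshoot 24 dB → 24/12 = 2 dB → -43 dBFS; +6 dB make-up → -37 dBFS.
Stage 2: -37 dBFS is at or below the -33 dBFS threshold — no compression; output -37 dBFS.
Stage 3: -37 dBFS is at or below the -34 dBFS threshold — no compression; make-up brings it to -29 dBFS.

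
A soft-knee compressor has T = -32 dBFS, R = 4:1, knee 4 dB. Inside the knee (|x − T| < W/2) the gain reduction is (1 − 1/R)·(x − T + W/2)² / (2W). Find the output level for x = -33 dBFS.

-33.09375 dBFS

x − T + W/2 = -33 − (-32) + 2 = 1.
GR = (1 − 1/4) × 1² / 8 = 0.75 × 1 / 8 = 0.09375 dB.
Output = -33 − 0.09375 = -33.09375 dBFS.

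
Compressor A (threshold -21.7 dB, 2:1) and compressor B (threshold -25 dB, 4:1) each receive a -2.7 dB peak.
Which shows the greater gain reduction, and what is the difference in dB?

B, by 7.225 dB

A: 19 dB over, compressed to 9.5 dB over, so 9.5 dB of GR.
B: 22.3 dB over, compressed to 5.575 dB over, so 16.725 dB of GR.
B applies 7.225 dB more gain reduction.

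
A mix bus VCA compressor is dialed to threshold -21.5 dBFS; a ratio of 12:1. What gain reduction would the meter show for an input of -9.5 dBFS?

11 dB

-9.5 dBFS exceeds the threshold by 12 dB.
A 12:1 ratio leaves 1 dB of that excess.
Gain reduction = 12 − 1 = 11 dB.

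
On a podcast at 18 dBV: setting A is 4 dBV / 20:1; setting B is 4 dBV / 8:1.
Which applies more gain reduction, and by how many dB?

A: 14 dB over, compressed to 0.7 dB over, so 13.3 dB of GR.
B: 14 dB over, compressed to 1.75 dB over, so 12.25 dB of GR.
A reduces 1.05 dB more.

A, by 1.05 dB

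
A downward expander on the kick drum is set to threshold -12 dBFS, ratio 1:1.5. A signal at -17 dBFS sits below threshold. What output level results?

Below threshold, a 1:1.5 expander applies gain = (1.5−1)×(T − x) of attenuation.
(1.5−1) × 5 = 2.5 dB, so output = -17 − 2.5 = -19.5 dBFS.

-19.5 dBFS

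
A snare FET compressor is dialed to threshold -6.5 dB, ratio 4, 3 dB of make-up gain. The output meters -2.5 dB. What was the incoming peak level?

Remove make-up: -2.5 − 3 = -5.5 dB.
The compressed level sits -5.5 − (-6.5) = 1 dB over threshold.
Before 4:1 compression the overshoot was 1 × 4 = 4 dB, so input = -6.5 + 4 = -2.5 dB.

-2.5 dB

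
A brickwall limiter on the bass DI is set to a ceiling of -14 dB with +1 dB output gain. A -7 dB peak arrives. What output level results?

The limiter clamps the peak to its -14 dB ceiling.
Output gain then adds 1 dB: -14 + 1 = -13 dB.

-13 dB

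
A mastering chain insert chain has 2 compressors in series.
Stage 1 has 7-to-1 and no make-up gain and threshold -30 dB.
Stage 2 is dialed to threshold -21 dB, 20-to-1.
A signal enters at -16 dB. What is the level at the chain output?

-28 dB

Stage 1: 14 dB above -30 dB, reduced 7:1 to 2 dB above → -28 dB.
Stage 2: -28 dB ≤ -21 dB, so stage 2 doesn't engage; output -28 dB.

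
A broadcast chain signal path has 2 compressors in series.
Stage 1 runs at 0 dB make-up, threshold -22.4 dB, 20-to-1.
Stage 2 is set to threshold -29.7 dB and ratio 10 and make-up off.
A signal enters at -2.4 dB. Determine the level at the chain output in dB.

-28.87 dB

Stage 1: 20 dB above -22.4 dB, reduced 20:1 to 1 dB above → -21.4 dB.
Stage 2: 8.3 dB above -29.7 dB, reduced 10:1 to 0.83 dB above → -28.87 dB.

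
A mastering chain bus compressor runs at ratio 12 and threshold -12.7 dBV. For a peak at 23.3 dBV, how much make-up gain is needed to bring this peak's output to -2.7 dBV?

7 dB

The peak compresses to -12.7 + 36/12 = -9.7 dBV.
To reach -2.7 dBV requires -2.7 − (-9.7) = 7 dB of make-up.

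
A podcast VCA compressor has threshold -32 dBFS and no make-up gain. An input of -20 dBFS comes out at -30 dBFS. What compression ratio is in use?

6:1

Input overshoot = -20 − (-32) = 12 dB; output overshoot = -30 − (-32) = 2 dB.
Ratio = 12 / 2 = 6.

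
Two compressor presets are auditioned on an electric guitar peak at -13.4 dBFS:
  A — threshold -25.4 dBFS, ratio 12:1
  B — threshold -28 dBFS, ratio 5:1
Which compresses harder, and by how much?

B, by 0.68 dB

A: overshoot 12 dB → output overshoot 1 dB → GR 11 dB.
B: overshoot 14.6 dB → output overshoot 2.92 dB → GR 11.68 dB.
Difference: 0.68 dB in favour of B.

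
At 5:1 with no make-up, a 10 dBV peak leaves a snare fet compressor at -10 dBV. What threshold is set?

Let T be the threshold. Output overshoot = (input overshoot)/R, so -10 − T = (10 − T)/5.
5·(-10 − T) = 10 − T → 4·T = -50 − 10 = -60.
T = -60/4 = -15 dBV.

-15 dBV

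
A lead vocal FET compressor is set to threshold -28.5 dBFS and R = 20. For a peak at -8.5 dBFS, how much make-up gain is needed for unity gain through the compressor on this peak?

19 dB

Without make-up, output = threshold + overshoot/20 = -28.5 + 1 = -27.5 dBFS.
Gap to target: 19 dB.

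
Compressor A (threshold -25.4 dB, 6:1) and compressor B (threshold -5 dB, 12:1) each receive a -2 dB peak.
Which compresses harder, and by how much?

A: 23.4 dB over, compressed to 3.9 dB over, so 19.5 dB of GR.
B: 3 dB over, compressed to 0.25 dB over, so 2.75 dB of GR.
Difference: 16.75 dB in favour of A.

A, by 16.75 dB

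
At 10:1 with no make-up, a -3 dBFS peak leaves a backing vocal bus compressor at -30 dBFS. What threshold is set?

Let T be the threshold. Output overshoot = (input overshoot)/R, so -30 − T = (-3 − T)/10.
10·(-30 − T) = -3 − T → 9·T = -300 − (-3) = -297.
T = -297/9 = -33 dBFS.

-33 dBFS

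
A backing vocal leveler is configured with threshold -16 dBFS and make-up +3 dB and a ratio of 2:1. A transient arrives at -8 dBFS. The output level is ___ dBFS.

The input is 8 dB above the -16 dBFS threshold.
The 8 dB excess becomes 4 dB after 2:1 reduction.
That puts the output at -12 dBFS; make-up adds 3 dB, giving -9 dBFS.

-9 dBFS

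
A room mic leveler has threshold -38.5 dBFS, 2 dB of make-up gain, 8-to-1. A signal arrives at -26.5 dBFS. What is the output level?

-35 dBFS

The input is 12 dB above the -38.5 dBFS threshold.
At 8:1 the overshoot is divided by 8, leaving 1.5 dB above threshold.
Output = -38.5 + 1.5 = -37 dBFS; make-up adds 2 dB, giving -35 dBFS.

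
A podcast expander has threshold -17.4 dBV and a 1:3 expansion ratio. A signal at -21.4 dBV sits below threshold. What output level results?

-29.4 dBV

The input is 4 dB below the -17.4 dBV threshold.
A 1:3 expander multiplies undershoot by 3: 4 × 3 = 12 dB below threshold.
Output = -17.4 − 12 = -29.4 dBV.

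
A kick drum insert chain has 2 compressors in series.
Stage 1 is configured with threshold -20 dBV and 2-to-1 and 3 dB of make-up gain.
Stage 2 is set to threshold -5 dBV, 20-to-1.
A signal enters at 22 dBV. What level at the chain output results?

Stage 1: 22 dBV is 42 dB over -20 dBV; at 2:1 that becomes 21 dB over, giving 1 dBV; +3 dB make-up → 4 dBV.
Stage 2: 4 dBV is 9 dB over -5 dBV; at 20:1 that becomes 0.45 dB over, giving -4.55 dBV.

-4.55 dBV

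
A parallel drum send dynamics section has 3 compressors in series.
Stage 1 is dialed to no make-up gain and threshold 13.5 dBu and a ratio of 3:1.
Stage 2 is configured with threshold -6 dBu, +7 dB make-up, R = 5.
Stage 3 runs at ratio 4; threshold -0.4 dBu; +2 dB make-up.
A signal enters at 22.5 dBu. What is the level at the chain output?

Stage 1: 9 dB above 13.5 dBu, reduced 3:1 to 3 dB above → 16.5 dBu.
Stage 2: 16.5 dBu is 22.5 dB over -6 dBu; at 5:1 that becomes 4.5 dB over, giving -1.5 dBu; +7 dB make-up → 5.5 dBu.
Stage 3: overshoot 5.9 dB → 5.9/4 = 1.475 dB → 1.075 dBu; +2 dB make-up → 3.075 dBu.

3.075 dBu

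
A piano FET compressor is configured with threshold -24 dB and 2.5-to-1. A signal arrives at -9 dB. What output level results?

-9 dB sits 15 dB over threshold.
At 2.5:1 the overshoot is divided by 2.5, leaving 6 dB above threshold.
So the level is -24 + 6 = -18 dB.

-18 dB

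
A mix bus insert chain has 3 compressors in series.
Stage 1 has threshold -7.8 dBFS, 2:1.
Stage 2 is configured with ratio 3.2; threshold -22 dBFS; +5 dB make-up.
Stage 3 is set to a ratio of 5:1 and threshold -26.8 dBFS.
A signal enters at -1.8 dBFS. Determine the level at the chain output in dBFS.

-23.765 dBFS

Stage 1: 6 dB above -7.8 dBFS, reduced 2:1 to 3 dB above → -4.8 dBFS.
Stage 2: overshoot 17.2 dB → 17.2/3.2 = 5.375 dB → -16.625 dBFS; +5 dB make-up → -11.625 dBFS.
Stage 3: 15.175 dB above -26.8 dBFS, reduced 5:1 to 3.035 dB above → -23.765 dBFS.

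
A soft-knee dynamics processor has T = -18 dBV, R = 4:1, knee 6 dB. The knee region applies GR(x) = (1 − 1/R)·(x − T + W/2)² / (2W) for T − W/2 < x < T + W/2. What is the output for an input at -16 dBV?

-17.5625 dBV

x − T + W/2 = -16 − (-18) + 3 = 5.
GR = (1 − 1/4) × 5² / 12 = 0.75 × 25 / 12 = 1.5625 dB.
Output = -16 − 1.5625 = -17.5625 dBV.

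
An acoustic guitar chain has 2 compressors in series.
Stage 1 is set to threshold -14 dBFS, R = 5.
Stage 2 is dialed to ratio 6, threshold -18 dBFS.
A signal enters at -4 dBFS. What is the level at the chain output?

-17 dBFS

Stage 1: overshoot 10 dB → 10/5 = 2 dB → -12 dBFS.
Stage 2: 6 dB above -18 dBFS, reduced 6:1 to 1 dB above → -17 dBFS.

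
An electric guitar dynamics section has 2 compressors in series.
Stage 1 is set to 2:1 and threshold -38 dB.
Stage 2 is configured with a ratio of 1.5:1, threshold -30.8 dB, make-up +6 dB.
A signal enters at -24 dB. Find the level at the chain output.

Stage 1: -24 dB is 14 dB over -38 dB; at 2:1 that becomes 7 dB over, giving -31 dB.
Stage 2: below threshold (-31 ≤ -30.8); passes unchanged; make-up brings it to -25 dB.

-25 dB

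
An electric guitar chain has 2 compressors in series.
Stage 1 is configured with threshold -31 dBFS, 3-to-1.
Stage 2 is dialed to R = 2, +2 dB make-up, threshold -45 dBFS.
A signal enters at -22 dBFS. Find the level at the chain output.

-34.5 dBFS

Stage 1: 9 dB above -31 dBFS, reduced 3:1 to 3 dB above → -28 dBFS.
Stage 2: 17 dB above -45 dBFS, reduced 2:1 to 8.5 dB above → -36.5 dBFS; +2 dB make-up → -34.5 dBFS.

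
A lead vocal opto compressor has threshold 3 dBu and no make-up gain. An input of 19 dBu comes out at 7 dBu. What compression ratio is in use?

Input overshoot = 19 − 3 = 16 dB; output overshoot = 7 − 3 = 4 dB.
Ratio = 16 / 4 = 4.

4:1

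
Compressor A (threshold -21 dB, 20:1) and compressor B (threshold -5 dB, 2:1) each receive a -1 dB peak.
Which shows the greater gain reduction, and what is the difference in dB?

A, by 17 dB

A: overshoot 20 dB → output overshoot 1 dB → GR 19 dB.
B: overshoot 4 dB → output overshoot 2 dB → GR 2 dB.
A reduces 17 dB more.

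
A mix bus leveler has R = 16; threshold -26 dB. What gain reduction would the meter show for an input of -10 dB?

The signal is 16 dB above threshold.
After 16:1 compression the overshoot becomes 16/16 = 1 dB.
GR = overshoot in − overshoot out = 16 − 1 = 15 dB.

15 dB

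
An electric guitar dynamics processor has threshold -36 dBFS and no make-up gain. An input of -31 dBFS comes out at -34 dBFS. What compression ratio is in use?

2.5:1

Input overshoot = -31 − (-36) = 5 dB; output overshoot = -34 − (-36) = 2 dB.
Ratio = 5 / 2 = 2.5.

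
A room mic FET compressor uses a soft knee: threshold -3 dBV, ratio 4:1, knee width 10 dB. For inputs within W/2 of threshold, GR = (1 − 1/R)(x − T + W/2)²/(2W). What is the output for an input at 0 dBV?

-2.4 dBV

x − T + W/2 = 0 − (-3) + 5 = 8.
GR = (1 − 1/4) × 8² / 20 = 0.75 × 64 / 20 = 2.4 dB.
Output = 0 − 2.4 = -2.4 dBV.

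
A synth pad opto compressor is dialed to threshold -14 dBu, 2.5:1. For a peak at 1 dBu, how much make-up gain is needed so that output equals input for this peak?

9 dB

Overshoot 15 dB → 15/2.5 = 6 dB after compression, so the compressed level is -14 + 6 = -8 dBu.
Make-up = target − compressed = 1 − (-8) = 9 dB.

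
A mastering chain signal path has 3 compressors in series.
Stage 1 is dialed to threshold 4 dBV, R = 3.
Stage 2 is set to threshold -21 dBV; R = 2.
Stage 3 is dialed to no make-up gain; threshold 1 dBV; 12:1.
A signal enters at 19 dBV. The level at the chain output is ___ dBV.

Stage 1: 19 dBV is 15 dB over 4 dBV; at 3:1 that becomes 5 dB over, giving 9 dBV.
Stage 2: 30 dB above -21 dBV, reduced 2:1 to 15 dB above → -6 dBV.
Stage 3: below threshold (-6 ≤ 1); passes unchanged; output -6 dBV.

-6 dBV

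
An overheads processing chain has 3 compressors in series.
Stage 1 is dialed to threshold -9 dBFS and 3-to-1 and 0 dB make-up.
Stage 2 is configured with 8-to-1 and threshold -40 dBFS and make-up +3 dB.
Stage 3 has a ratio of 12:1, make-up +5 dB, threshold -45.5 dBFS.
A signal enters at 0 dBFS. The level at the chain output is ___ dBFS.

-39.4375 dBFS

Stage 1: overshoot 9 dB → 9/3 = 3 dB → -6 dBFS.
Stage 2: -6 dBFS is 34 dB over -40 dBFS; at 8:1 that becomes 4.25 dB over, giving -35.75 dBFS; +3 dB make-up → -32.75 dBFS.
Stage 3: 12.75 dB above -45.5 dBFS, reduced 12:1 to 1.0625 dB above → -44.4375 dBFS; +5 dB make-up → -39.4375 dBFS.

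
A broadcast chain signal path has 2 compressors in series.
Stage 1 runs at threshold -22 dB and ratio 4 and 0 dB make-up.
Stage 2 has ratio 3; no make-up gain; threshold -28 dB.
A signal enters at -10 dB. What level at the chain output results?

Stage 1: 12 dB above -22 dB, reduced 4:1 to 3 dB above → -19 dB.
Stage 2: -19 dB is 9 dB over -28 dB; at 3:1 that becomes 3 dB over, giving -25 dB.

-25 dB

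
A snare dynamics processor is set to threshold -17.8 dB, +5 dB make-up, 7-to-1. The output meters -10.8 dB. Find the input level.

-3.8 dB

Before make-up, the level was -10.8 − 5 = -15.8 dB.
That's 2 dB above the -17.8 dB threshold.
Before 7:1 compression the overshoot was 2 × 7 = 14 dB, so input = -17.8 + 14 = -3.8 dB.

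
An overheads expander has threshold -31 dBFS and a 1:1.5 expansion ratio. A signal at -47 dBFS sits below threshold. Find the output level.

Below threshold, a 1:1.5 expander applies gain = (1.5−1)×(T − x) of attenuation.
(1.5−1) × 16 = 8 dB, so output = -47 − 8 = -55 dBFS.

-55 dBFS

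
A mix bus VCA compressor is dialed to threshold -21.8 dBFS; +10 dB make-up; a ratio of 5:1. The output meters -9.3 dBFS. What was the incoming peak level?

Before make-up, the level was -9.3 − 10 = -19.3 dBFS.
The compressed level sits -19.3 − (-21.8) = 2.5 dB over threshold.
Undo the ratio: input overshoot = 2.5 × 5 = 12.5 dB, giving input = -9.3 dBFS.

-9.3 dBFS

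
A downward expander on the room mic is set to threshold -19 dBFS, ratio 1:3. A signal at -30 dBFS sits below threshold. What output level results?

-52 dBFS

Undershoot = (-19) − (-30) = 11 dB.
At 1:3, that expands to 33 dB under threshold.
Output = -19 − 33 = -52 dBFS.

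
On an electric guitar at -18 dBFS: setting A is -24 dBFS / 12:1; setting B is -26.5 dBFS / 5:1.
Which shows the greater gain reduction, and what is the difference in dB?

B, by 1.3 dB

A: GR = 6 − 6/12 = 5.5 dB.
B: GR = 8.5 − 8.5/5 = 6.8 dB.
B applies 1.3 dB more gain reduction.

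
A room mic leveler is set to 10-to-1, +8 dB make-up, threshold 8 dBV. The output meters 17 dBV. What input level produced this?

Before make-up, the level was 17 − 8 = 9 dBV.
Post-compression overshoot = 9 − 8 = 1 dB.
Undo the ratio: input overshoot = 1 × 10 = 10 dB, giving input = 18 dBV.

18 dBV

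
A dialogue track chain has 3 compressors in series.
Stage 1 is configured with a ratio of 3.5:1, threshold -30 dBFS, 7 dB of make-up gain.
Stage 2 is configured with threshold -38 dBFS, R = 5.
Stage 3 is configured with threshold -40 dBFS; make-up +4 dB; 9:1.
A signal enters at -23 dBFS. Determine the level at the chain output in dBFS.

Stage 1: 7 dB above -30 dBFS, reduced 3.5:1 to 2 dB above → -28 dBFS; +7 dB make-up → -21 dBFS.
Stage 2: -21 dBFS is 17 dB over -38 dBFS; at 5:1 that becomes 3.4 dB over, giving -34.6 dBFS.
Stage 3: overshoot 5.4 dB → 5.4/9 = 0.6 dB → -39.4 dBFS; +4 dB make-up → -35.4 dBFS.

-35.4 dBFS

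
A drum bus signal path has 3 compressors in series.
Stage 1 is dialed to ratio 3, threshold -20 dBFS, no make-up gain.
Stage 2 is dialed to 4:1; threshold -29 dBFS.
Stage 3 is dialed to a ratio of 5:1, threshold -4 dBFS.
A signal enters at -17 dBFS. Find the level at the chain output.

Stage 1: 3 dB above -20 dBFS, reduced 3:1 to 1 dB above → -19 dBFS.
Stage 2: -19 dBFS is 10 dB over -29 dBFS; at 4:1 that becomes 2.5 dB over, giving -26.5 dBFS.
Stage 3: -26.5 dBFS is at or below the -4 dBFS threshold — no compression; output -26.5 dBFS.

-26.5 dBFS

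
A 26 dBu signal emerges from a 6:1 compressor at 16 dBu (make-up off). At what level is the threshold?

Input is 12 dB above T (since output overshoot × R = input overshoot: (16 − T)·6 = 26 − T gives T = 14 dBu).
Check: 14 + (26 − 14)/6 = 14 + 2 = 16 dBu. ✓

14 dBu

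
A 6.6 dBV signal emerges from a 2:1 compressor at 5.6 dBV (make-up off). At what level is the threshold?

Input is 2 dB above T (since output overshoot × R = input overshoot: (5.6 − T)·2 = 6.6 − T gives T = 4.6 dBV).
Check: 4.6 + (6.6 − 4.6)/2 = 4.6 + 1 = 5.6 dBV. ✓

4.6 dBV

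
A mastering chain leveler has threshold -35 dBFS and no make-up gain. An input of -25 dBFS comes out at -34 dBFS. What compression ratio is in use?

10:1

Input overshoot = -25 − (-35) = 10 dB; output overshoot = -34 − (-35) = 1 dB.
Ratio = 10 / 1 = 10.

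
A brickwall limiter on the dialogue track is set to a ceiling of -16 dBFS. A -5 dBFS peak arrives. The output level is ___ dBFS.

-16 dBFS

At ∞:1, everything above -16 dBFS is held at the ceiling.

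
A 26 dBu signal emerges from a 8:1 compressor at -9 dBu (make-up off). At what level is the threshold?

Input is 40 dB above T (since output overshoot × R = input overshoot: (-9 − T)·8 = 26 − T gives T = -14 dBu).
Check: -14 + (26 − (-14))/8 = -14 + 5 = -9 dBu. ✓

-14 dBu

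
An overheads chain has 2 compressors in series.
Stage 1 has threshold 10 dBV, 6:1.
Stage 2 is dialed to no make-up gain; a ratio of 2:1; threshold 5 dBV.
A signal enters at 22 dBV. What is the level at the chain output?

8.5 dBV

Stage 1: 12 dB above 10 dBV, reduced 6:1 to 2 dB above → 12 dBV.
Stage 2: 12 dBV is 7 dB over 5 dBV; at 2:1 that becomes 3.5 dB over, giving 8.5 dBV.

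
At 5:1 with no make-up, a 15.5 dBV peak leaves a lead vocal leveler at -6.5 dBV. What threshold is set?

-12 dBV

Input is 27.5 dB above T (since output overshoot × R = input overshoot: (-6.5 − T)·5 = 15.5 − T gives T = -12 dBV).
Check: -12 + (15.5 − (-12))/5 = -12 + 5.5 = -6.5 dBV. ✓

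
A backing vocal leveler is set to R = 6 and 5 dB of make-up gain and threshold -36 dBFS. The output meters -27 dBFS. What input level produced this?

Before make-up, the level was -27 − 5 = -32 dBFS.
That's 4 dB above the -36 dBFS threshold.
Undo the ratio: input overshoot = 4 × 6 = 24 dB, giving input = -12 dBFS.

-12 dBFS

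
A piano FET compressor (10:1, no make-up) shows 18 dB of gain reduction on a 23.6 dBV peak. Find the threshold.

Gain reduction = 23.6 − 5.6 = 18 dB; output overshoot = GR / (R − 1) = 18 / 9 = 2 dB.
Threshold = output − output overshoot = 5.6 − 2 = 3.6 dBV.

3.6 dBV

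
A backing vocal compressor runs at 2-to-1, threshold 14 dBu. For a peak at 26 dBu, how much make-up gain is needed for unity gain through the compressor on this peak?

Without make-up, output = threshold + overshoot/2 = 14 + 6 = 20 dBu.
Gap to target: 6 dB.

6 dB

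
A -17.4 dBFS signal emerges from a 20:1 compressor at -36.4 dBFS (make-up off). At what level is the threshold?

Gain reduction = -17.4 − (-36.4) = 19 dB; output overshoot = GR / (R − 1) = 19 / 19 = 1 dB.
Threshold = output − output overshoot = -36.4 − 1 = -37.4 dBFS.

-37.4 dBFS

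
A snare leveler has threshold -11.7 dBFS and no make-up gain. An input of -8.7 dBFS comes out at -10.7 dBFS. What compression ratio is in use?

Input overshoot = -8.7 − (-11.7) = 3 dB; output overshoot = -10.7 − (-11.7) = 1 dB.
Ratio = 3 / 1 = 3.

3:1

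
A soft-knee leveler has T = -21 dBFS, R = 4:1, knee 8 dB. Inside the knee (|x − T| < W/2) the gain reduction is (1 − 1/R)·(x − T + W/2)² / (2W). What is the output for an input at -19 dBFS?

-20.6875 dBFS

x − T + W/2 = -19 − (-21) + 4 = 6.
GR = (1 − 1/4) × 6² / 16 = 0.75 × 36 / 16 = 1.6875 dB.
Output = -19 − 1.6875 = -20.6875 dBFS.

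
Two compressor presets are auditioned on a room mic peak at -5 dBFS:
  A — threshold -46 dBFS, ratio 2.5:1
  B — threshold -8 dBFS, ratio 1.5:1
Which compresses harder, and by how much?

A: overshoot 41 dB → output overshoot 16.4 dB → GR 24.6 dB.
B: overshoot 3 dB → output overshoot 2 dB → GR 1 dB.
Difference: 23.6 dB in favour of A.

A, by 23.6 dB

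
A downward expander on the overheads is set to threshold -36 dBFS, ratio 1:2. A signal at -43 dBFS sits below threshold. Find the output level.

-50 dBFS

Below threshold, a 1:2 expander applies gain = (2−1)×(T − x) of attenuation.
(2−1) × 7 = 7 dB, so output = -43 − 7 = -50 dBFS.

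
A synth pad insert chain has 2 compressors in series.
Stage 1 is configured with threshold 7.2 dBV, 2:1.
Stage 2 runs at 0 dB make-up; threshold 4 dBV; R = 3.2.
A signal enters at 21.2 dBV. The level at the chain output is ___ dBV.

Stage 1: 21.2 dBV is 14 dB over 7.2 dBV; at 2:1 that becomes 7 dB over, giving 14.2 dBV.
Stage 2: overshoot 10.2 dB → 10.2/3.2 = 3.1875 dB → 7.1875 dBV.

7.1875 dBV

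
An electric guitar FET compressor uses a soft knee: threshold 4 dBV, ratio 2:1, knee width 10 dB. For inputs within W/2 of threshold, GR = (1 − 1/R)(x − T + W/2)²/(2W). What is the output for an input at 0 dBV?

-0.025 dBV

x − T + W/2 = 0 − 4 + 5 = 1.
GR = (1 − 1/2) × 1² / 20 = 0.5 × 1 / 20 = 0.025 dB.
Output = 0 − 0.025 = -0.025 dBV.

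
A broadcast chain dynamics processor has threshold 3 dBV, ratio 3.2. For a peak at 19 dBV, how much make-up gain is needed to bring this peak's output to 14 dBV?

6 dB

Overshoot 16 dB → 16/3.2 = 5 dB after compression, so the compressed level is 3 + 5 = 8 dBV.
Make-up = target − compressed = 14 − 8 = 6 dB.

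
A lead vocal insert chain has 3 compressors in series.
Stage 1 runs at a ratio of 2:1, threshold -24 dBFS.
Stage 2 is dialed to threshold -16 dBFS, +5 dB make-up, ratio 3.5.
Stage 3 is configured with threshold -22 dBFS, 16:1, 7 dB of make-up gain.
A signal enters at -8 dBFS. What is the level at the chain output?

-14.3125 dBFS

Stage 1: 16 dB above -24 dBFS, reduced 2:1 to 8 dB above → -16 dBFS.
Stage 2: -16 dBFS ≤ -16 dBFS, so stage 2 doesn't engage; make-up brings it to -11 dBFS.
Stage 3: -11 dBFS is 11 dB over -22 dBFS; at 16:1 that becomes 0.6875 dB over, giving -21.3125 dBFS; +7 dB make-up → -14.3125 dBFS.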